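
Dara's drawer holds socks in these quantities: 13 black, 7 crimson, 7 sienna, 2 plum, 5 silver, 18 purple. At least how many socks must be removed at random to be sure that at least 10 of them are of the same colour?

40

By the pigeonhole principle, the 6 colours are the holes; the socks drawn are the pigeons.
To avoid 10 of any one colour, the worst case takes at most 9 of each colour, or every sock of a colour that has fewer than 9.
That gives 9 + 7 + 7 + 2 + 5 + 9 = 39 socks with no colour reaching 10.
The next sock forces some colour to 10, so 39 + 1 = 40.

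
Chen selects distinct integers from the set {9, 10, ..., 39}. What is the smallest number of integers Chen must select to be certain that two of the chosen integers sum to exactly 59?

A set avoiding the sum 59 can contain at most one of each pair {x, 59−x}, plus the 11 elements whose complement lies outside the range.
The integers 9, …, 29 (21 of them) are such a set: any two sum to at least 9+10 = 19 and at most 28+29 = 57 < 59.
Any 22nd integer completes one of the 10 pairs, so 22 choices force a sum of 59.

22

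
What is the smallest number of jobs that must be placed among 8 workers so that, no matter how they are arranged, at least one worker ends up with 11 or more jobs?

81

With 80 jobs one could put exactly 10 in each of the 8 workers, and no worker would reach 11.
By pigeonhole, one more job must land in a worker that already has 10, giving it 11.
So 8 × 10 + 1 = 81 jobs are required.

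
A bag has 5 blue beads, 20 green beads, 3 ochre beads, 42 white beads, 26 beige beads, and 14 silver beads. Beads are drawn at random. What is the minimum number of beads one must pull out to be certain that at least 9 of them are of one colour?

An adversary could hand out at most 8 beads per colour (blue, ochre run out sooner): 5 + 8 + 3 + 8 + 8 + 8 = 40 beads and still no colour has 9.
One more bead lands in a colour already at 8, so 41 draws are enough and 40 are not.

41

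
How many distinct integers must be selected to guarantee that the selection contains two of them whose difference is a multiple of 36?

37

Integers whose pairwise differences are multiples of 36 are exactly those sharing a remainder mod 36. The 36 residue classes mod 36 are the pigeonholes.
With 36 integers one could put 1 in each residue class and have no class reach 2.
The 37th integer pushes some class to 2, so 36·1 + 1 = 37.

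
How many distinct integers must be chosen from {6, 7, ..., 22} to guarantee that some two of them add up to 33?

12

A set avoiding the sum 33 can contain at most one of each pair {x, 33−x}, plus the 5 elements whose complement lies outside the range.
The integers 6, …, 16 (11 of them) are such a set: any two sum to at least 6+7 = 13 and at most 15+16 = 31 < 33.
By the pigeonhole principle, any 12th integer completes one of the 6 pairs, so 12 choices force a sum of 33.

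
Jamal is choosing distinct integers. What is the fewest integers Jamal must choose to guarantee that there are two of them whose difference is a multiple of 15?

16

Integers whose pairwise differences are multiples of 15 are exactly those sharing a remainder mod 15. By pigeonhole, the 15 residue classes mod 15 are the pigeonholes.
With 15 integers one could put 1 in each residue class and have no class reach 2.
The 16th integer pushes some class to 2, so 15·1 + 1 = 16.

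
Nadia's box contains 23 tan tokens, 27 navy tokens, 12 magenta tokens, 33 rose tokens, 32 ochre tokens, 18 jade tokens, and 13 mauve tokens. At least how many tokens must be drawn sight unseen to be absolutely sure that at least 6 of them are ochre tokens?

In the worst case for collecting ochre tokens, every non-ochre token comes out first.
There are 23 + 27 + 12 + 33 + 18 + 13 = 126 non-ochre tokens altogether.
After those, each further token must be ochre, so 126 + 6 = 132 draws guarantee 6 ochre tokens.

132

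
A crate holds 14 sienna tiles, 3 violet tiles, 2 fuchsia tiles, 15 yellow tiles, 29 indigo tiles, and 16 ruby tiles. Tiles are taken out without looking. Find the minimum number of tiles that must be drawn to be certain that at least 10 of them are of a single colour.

42

An adversary could hand out at most 9 tiles per colour (violet, fuchsia run out sooner): 9 + 3 + 2 + 9 + 9 + 9 = 41 tiles and still no colour has 10.
By pigeonhole, one more tile lands in a colour already at 9, so 42 draws are enough and 41 are not.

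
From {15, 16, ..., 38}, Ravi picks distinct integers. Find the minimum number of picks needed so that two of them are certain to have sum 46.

17

A set avoiding the sum 46 can contain at most one of each pair {x, 46−x}, plus the 8 elements whose complement lies outside the range or equal to its own complement.
The integers 23, …, 38 (16 of them) are such a set: any two sum to at least 23+24 = 47 > 46.
By the pigeonhole principle, any 17th integer completes one of the 8 pairs, so 17 choices force a sum of 46.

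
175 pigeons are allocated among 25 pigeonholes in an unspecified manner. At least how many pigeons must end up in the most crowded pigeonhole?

By pigeonhole, the 25 pigeonholes are the holes and the 175 pigeons are the pigeons.
If every pigeonhole held at most 6 pigeons, the total would be at most 25 × 6 = 150, which is less than 175.
So some pigeonhole holds at least ⌈175/25⌉ = 7 pigeons.

7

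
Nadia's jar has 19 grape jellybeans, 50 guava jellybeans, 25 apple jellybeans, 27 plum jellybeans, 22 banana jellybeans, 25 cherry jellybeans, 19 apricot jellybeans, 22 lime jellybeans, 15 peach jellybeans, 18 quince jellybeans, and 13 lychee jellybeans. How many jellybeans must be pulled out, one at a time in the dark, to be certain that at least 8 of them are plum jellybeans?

In the worst case for collecting plum jellybeans, every non-plum jellybean comes out first.
There are 19 + 50 + 25 + 22 + 25 + 19 + 22 + 15 + 18 + 13 = 228 non-plum jellybeans altogether.
After those, each further jellybean must be plum, so 228 + 8 = 236 draws guarantee 8 plum jellybeans.

236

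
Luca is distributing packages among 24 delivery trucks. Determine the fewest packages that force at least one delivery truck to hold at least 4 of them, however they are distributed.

73

With 72 packages one could put exactly 3 in each of the 24 delivery trucks, and no delivery truck would reach 4.
One more package must land in a delivery truck that already has 3, giving it 4.
So 24 × 3 + 1 = 73 packages are required.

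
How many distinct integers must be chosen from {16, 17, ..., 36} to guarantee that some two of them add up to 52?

12

Group the elements by complementary pair {x, 52−x}: {16,36}, {17,35}, {18,34}, …, giving 10 two-element pairs and the single value 26 (it cannot pair with itself since the integers are distinct).
By the pigeonhole principle, treating each of those 11 groups as a pigeonhole, one can pick one integer per group — 11 integers — with no two summing to 52.
The 12th integer lands in an occupied pair, forcing a sum of 52.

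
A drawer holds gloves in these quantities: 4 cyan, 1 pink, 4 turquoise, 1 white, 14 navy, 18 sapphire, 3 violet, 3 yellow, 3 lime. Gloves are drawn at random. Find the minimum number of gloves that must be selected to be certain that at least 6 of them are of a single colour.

30

Put each drawn glove into a box by colour. The largest draw with every box below 6 takes min(count, 5) from each colour; colours with fewer than 5 contribute all they have.
Σ min(cᵢ, 5) = 4 + 1 + 4 + 1 + 5 + 5 + 3 + 3 + 3 = 29.
Draw number 29 + 1 = 30 must push one box to 6.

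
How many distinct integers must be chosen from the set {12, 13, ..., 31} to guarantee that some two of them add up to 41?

12

Group the elements by complementary pair {x, 41−x}: {12,29}, {13,28}, {14,27}, …, giving 9 two-element pairs and 2 integers whose partner 41−x falls outside [12,31].
Treating each of those 11 groups as a pigeonhole, one can pick one integer per group — 11 integers — with no two summing to 41.
The 12th integer lands in an occupied pair, forcing a sum of 41.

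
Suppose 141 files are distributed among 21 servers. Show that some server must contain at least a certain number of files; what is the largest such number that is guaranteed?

7

Pigeonhole: the 21 servers are the holes and the 141 files are the pigeons.
If every server held at most 6 files, the total would be at most 21 × 6 = 126, which is less than 141.
So some server holds at least ⌈141/21⌉ = 7 files.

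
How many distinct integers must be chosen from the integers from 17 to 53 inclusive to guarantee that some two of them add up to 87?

A set avoiding the sum 87 can contain at most one of each pair {x, 87−x}, plus the 17 elements whose complement lies outside the range.
The integers 17, …, 43 (27 of them) are such a set: any two sum to at least 17+18 = 35 and at most 42+43 = 85 < 87.
Any 28th integer completes one of the 10 pairs, so 28 choices force a sum of 87.

28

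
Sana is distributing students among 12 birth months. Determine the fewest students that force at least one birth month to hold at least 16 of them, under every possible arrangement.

181

With 180 students one could put exactly 15 in each of the 12 birth months, and no birth month would reach 16.
One more student must land in a birth month that already has 15, giving it 16.
So 12 × 15 + 1 = 181 students are required.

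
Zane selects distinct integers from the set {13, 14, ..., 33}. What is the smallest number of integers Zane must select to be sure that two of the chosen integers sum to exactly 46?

Group the elements by complementary pair {x, 46−x}: {13,33}, {14,32}, {15,31}, …, giving 10 two-element pairs and the single value 23 (it cannot pair with itself since the integers are distinct).
Pigeonhole: treating each of those 11 groups as a pigeonhole, one can pick one integer per group — 11 integers — with no two summing to 46.
The 12th integer lands in an occupied pair, forcing a sum of 46.

12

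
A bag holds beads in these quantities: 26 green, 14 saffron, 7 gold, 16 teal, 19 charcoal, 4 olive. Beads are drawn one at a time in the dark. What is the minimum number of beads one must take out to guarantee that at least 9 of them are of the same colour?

The 6 colours are the holes; the beads drawn are the pigeons.
To avoid 9 of any one colour, the worst case takes at most 8 of each colour, or every bead of a colour that has fewer than 8.
That gives 8 + 8 + 7 + 8 + 8 + 4 = 43 beads with no colour reaching 9.
The next bead forces some colour to 9, so 43 + 1 = 44.

44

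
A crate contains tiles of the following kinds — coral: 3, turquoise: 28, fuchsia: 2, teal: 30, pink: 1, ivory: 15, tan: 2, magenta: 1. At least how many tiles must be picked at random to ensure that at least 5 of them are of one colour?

22

An adversary could hand out at most 4 tiles per colour (5 colours run out sooner): 3 + 4 + 2 + 4 + 1 + 4 + 2 + 1 = 21 tiles and still no colour has 5.
One more tile lands in a colour already at 4, so 22 draws are enough and 21 are not.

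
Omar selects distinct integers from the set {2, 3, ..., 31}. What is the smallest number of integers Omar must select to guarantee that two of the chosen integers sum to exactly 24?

21

A set avoiding the sum 24 can contain at most one of each pair {x, 24−x}, plus the 10 elements whose complement lies outside the range or equal to its own complement.
The integers 12, …, 31 (20 of them) are such a set: any two sum to at least 12+13 = 25 > 24.
Any 21st integer completes one of the 10 pairs, so 21 choices force a sum of 24.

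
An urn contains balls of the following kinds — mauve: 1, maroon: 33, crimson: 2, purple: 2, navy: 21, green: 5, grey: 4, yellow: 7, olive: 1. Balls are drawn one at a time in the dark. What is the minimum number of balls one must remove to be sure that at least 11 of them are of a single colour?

43

An adversary could hand out at most 10 balls per colour (7 colours run out sooner): 1 + 10 + 2 + 2 + 10 + 5 + 4 + 7 + 1 = 42 balls and still no colour has 11.
Pigeonhole: one more ball lands in a colour already at 10, so 43 draws are enough and 42 are not.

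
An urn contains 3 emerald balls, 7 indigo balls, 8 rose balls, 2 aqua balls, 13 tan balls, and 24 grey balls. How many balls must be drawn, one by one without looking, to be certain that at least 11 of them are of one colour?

41

Put each drawn ball into a box by colour. The largest draw with every box below 11 takes min(count, 10) from each colour; colours with fewer than 10 contribute all they have.
Σ min(cᵢ, 10) = 3 + 7 + 8 + 2 + 10 + 10 = 40.
Draw number 40 + 1 = 41 must push one box to 11.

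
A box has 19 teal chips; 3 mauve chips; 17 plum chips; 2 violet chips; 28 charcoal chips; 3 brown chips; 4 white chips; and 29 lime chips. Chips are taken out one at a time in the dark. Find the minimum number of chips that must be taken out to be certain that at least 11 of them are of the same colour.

An adversary could hand out at most 10 chips per colour (4 colours run out sooner): 10 + 3 + 10 + 2 + 10 + 3 + 4 + 10 = 52 chips and still no colour has 11.
One more chip lands in a colour already at 10, so 53 draws are enough and 52 are not.

53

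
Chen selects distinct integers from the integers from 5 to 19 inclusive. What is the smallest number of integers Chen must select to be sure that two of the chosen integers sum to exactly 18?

12

A set avoiding the sum 18 can contain at most one of each pair {x, 18−x}, plus the 7 elements whose complement lies outside the range or equal to its own complement.
The integers 9, …, 19 (11 of them) are such a set: any two sum to at least 9+10 = 19 > 18.
Any 12th integer completes one of the 4 pairs, so 12 choices force a sum of 18.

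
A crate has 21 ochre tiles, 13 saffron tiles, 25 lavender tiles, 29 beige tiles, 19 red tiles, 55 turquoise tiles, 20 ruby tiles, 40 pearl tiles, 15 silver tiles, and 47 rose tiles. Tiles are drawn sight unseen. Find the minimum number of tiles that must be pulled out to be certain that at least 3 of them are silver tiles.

272

In the worst case for collecting silver tiles, every non-silver tile comes out first.
There are 21 + 13 + 25 + 29 + 19 + 55 + 20 + 40 + 47 = 269 non-silver tiles altogether.
After those, each further tile must be silver, so 269 + 3 = 272 draws guarantee 3 silver tiles.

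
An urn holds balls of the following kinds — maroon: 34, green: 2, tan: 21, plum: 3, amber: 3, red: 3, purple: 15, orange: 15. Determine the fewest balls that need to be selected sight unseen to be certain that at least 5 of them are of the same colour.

28

An adversary could hand out at most 4 balls per colour (4 colours run out sooner): 4 + 2 + 4 + 3 + 3 + 3 + 4 + 4 = 27 balls and still no colour has 5.
One more ball lands in a colour already at 4, so 28 draws are enough and 27 are not.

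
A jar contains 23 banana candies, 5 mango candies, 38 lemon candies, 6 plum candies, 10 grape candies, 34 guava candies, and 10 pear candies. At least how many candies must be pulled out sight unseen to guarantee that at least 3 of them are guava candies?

95

In the worst case for collecting guava candies, every non-guava candy comes out first.
There are 23 + 5 + 38 + 6 + 10 + 10 = 92 non-guava candies altogether.
After those, each further candy must be guava, so 92 + 3 = 95 draws guarantee 3 guava candies.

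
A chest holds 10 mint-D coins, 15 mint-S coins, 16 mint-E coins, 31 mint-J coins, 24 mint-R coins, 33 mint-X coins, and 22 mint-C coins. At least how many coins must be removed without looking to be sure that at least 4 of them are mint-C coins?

In the worst case for collecting mint-C coins, every non-mint-C coin comes out first.
There are 10 + 15 + 16 + 31 + 24 + 33 = 129 non-mint-C coins altogether.
After those, each further coin must be mint-C, so 129 + 4 = 133 draws guarantee 4 mint-C coins.

133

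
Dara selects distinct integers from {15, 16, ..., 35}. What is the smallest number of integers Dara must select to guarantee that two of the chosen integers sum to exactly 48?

13

Two chosen integers sum to 48 exactly when both halves of some pair {x, 48−x} with 15 ≤ x ≤ 48−x ≤ 33 are chosen — 9 such pairs.
The remaining 3 elements (those with no distinct partner in range) can never complete a 48-sum, so the worst case takes all of them and one from each pair: 3 + 9 = 12.
By pigeonhole, the 13th integer has to be the second member of some pair, so 12 + 1 = 13.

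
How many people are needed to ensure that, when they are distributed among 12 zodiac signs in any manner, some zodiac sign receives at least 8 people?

85

With 84 people one could put exactly 7 in each of the 12 zodiac signs, and no zodiac sign would reach 8.
By the pigeonhole principle, one more person must land in a zodiac sign that already has 7, giving it 8.
So 12 × 7 + 1 = 85 people are required.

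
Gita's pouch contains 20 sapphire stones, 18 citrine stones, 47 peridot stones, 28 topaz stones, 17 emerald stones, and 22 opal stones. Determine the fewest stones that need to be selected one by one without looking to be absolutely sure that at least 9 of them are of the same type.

49

By pigeonhole, put each drawn stone into a box by type. The largest draw with every box below 9 takes min(count, 8) from each type.
Σ min(cᵢ, 8) = 8 + 8 + 8 + 8 + 8 + 8 = 48.
Draw number 48 + 1 = 49 must push one box to 9.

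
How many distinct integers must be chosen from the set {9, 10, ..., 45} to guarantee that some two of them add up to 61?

Two chosen integers sum to 61 exactly when both halves of some pair {x, 61−x} with 16 ≤ x ≤ 61−x ≤ 45 are chosen — 15 such pairs.
The remaining 7 elements (those with no distinct partner in range) can never complete a 61-sum, so the worst case takes all of them and one from each pair: 7 + 15 = 22.
The 23rd integer has to be the second member of some pair, so 22 + 1 = 23.

23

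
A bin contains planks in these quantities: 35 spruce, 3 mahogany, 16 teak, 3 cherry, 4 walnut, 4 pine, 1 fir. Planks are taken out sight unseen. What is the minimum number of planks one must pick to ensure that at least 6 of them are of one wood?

By the pigeonhole principle, put each drawn plank into a box by wood. The largest draw with every box below 6 takes min(count, 5) from each wood; woods with fewer than 5 contribute all they have.
Σ min(cᵢ, 5) = 5 + 3 + 5 + 3 + 4 + 4 + 1 = 25.
Draw number 25 + 1 = 26 must push one box to 6.

26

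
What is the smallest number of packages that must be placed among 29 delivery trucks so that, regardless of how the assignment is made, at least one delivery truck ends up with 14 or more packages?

With 377 packages one could put exactly 13 in each of the 29 delivery trucks, and no delivery truck would reach 14.
Pigeonhole: one more package must land in a delivery truck that already has 13, giving it 14.
So 29 × 13 + 1 = 378 packages are required.

378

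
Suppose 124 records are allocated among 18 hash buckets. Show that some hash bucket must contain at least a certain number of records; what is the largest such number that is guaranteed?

The 18 hash buckets are the holes and the 124 records are the pigeons.
If every hash bucket held at most 6 records, the total would be at most 18 × 6 = 108, which is less than 124.
So some hash bucket holds at least ⌈124/18⌉ = 7 records.

7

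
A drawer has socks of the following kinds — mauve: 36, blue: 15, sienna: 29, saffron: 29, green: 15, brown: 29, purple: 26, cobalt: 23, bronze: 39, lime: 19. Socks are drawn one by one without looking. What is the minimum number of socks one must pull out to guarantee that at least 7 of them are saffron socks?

238

In the worst case for collecting saffron socks, every non-saffron sock comes out first.
There are 36 + 15 + 29 + 15 + 29 + 26 + 23 + 39 + 19 = 231 non-saffron socks altogether.
After those, each further sock must be saffron, so 231 + 7 = 238 draws guarantee 7 saffron socks.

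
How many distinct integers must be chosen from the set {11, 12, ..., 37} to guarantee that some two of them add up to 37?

20

Group the elements by complementary pair {x, 37−x}: {11,26}, {12,25}, {13,24}, …, giving 8 two-element pairs and 11 integers whose partner 37−x falls outside [11,37].
Treating each of those 19 groups as a pigeonhole, one can pick one integer per group — 19 integers — with no two summing to 37.
The 20th integer lands in an occupied pair, forcing a sum of 37.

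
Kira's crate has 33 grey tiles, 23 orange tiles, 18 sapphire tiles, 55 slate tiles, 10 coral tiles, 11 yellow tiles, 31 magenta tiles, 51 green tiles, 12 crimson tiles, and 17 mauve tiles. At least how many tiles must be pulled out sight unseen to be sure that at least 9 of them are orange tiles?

247

In the worst case for collecting orange tiles, every non-orange tile comes out first.
There are 33 + 18 + 55 + 10 + 11 + 31 + 51 + 12 + 17 = 238 non-orange tiles altogether.
After those, each further tile must be orange, so 238 + 9 = 247 draws guarantee 9 orange tiles.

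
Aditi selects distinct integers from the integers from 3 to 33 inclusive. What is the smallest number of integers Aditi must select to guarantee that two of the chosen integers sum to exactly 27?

21

A set avoiding the sum 27 can contain at most one of each pair {x, 27−x}, plus the 9 elements whose complement lies outside the range.
The integers 14, …, 33 (20 of them) are such a set: any two sum to at least 14+15 = 29 > 27.
By the pigeonhole principle, any 21st integer completes one of the 11 pairs, so 21 choices force a sum of 27.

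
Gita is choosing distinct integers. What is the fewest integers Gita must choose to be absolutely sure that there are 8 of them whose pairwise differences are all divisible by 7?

Integers whose pairwise differences are multiples of 7 are exactly those sharing a remainder mod 7. By pigeonhole, the 7 residue classes mod 7 are the pigeonholes.
With 49 integers one could put 7 in each residue class and have no class reach 8.
The 50th integer pushes some class to 8, so 7·7 + 1 = 50.

50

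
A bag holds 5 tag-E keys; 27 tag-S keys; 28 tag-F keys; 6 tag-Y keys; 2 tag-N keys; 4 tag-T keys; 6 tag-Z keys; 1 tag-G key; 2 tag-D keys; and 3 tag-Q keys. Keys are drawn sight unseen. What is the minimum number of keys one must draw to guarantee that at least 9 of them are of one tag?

The 10 tags are the holes; the keys drawn are the pigeons.
To avoid 9 of any one tag, the worst case takes at most 8 of each tag, or every key of a tag that has fewer than 8.
That gives 5 + 8 + 8 + 6 + 2 + 4 + 6 + 1 + 2 + 3 = 45 keys with no tag reaching 9.
The next key forces some tag to 9, so 45 + 1 = 46.

46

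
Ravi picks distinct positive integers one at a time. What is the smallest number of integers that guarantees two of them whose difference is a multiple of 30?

Integers whose pairwise differences are multiples of 30 are exactly those sharing a remainder mod 30. Pigeonhole: the 30 residue classes mod 30 are the pigeonholes.
With 30 integers one could put 1 in each residue class and have no class reach 2.
The 31st integer pushes some class to 2, so 30·1 + 1 = 31.

31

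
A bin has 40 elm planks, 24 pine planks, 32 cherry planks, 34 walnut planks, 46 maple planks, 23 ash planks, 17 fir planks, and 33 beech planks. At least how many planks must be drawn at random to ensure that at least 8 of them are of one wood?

57

An adversary could hand out at most 7 planks per wood: 7 + 7 + 7 + 7 + 7 + 7 + 7 + 7 = 56 planks and still no wood has 8.
By pigeonhole, one more plank lands in a wood already at 7, so 57 draws are enough and 56 are not.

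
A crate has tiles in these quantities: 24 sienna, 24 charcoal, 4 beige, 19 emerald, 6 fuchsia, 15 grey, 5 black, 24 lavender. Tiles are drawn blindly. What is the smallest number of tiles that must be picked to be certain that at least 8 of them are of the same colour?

Put each drawn tile into a box by colour. The largest draw with every box below 8 takes min(count, 7) from each colour; colours with fewer than 7 contribute all they have.
Σ min(cᵢ, 7) = 7 + 7 + 4 + 7 + 6 + 7 + 5 + 7 = 50.
Draw number 50 + 1 = 51 must push one box to 8.

51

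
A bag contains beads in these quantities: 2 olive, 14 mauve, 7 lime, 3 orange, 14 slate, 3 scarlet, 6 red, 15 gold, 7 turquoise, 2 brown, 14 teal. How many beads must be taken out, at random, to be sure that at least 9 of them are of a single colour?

An adversary could hand out at most 8 beads per colour (7 colours run out sooner): 2 + 8 + 7 + 3 + 8 + 3 + 6 + 8 + 7 + 2 + 8 = 62 beads and still no colour has 9.
One more bead lands in a colour already at 8, so 63 draws are enough and 62 are not.

63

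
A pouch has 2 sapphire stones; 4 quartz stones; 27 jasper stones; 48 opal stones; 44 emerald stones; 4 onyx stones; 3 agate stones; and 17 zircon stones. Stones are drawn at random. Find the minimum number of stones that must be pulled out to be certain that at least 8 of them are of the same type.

42

By the pigeonhole principle, the 8 types are the holes; the stones drawn are the pigeons.
To avoid 8 of any one type, the worst case takes at most 7 of each type, or every stone of a type that has fewer than 7.
That gives 2 + 4 + 7 + 7 + 7 + 4 + 3 + 7 = 41 stones with no type reaching 8.
The next stone forces some type to 8, so 41 + 1 = 42.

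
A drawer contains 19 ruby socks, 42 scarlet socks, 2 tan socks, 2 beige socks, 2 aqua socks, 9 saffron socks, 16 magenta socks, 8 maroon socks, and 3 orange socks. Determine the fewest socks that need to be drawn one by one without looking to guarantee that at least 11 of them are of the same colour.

The 9 colours are the holes; the socks drawn are the pigeons.
To avoid 11 of any one colour, the worst case takes at most 10 of each colour, or every sock of a colour that has fewer than 10.
That gives 10 + 10 + 2 + 2 + 2 + 9 + 10 + 8 + 3 = 56 socks with no colour reaching 11.
The next sock forces some colour to 11, so 56 + 1 = 57.

57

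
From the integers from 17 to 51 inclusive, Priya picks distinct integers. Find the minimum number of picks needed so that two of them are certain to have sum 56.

25

Group the elements by complementary pair {x, 56−x}: {17,39}, {18,38}, {19,37}, …, giving 11 two-element pairs, the single value 28 (it cannot pair with itself since the integers are distinct), and 12 integers whose partner 56−x falls outside [17,51].
Treating each of those 24 groups as a pigeonhole, one can pick one integer per group — 24 integers — with no two summing to 56.
The 25th integer lands in an occupied pair, forcing a sum of 56.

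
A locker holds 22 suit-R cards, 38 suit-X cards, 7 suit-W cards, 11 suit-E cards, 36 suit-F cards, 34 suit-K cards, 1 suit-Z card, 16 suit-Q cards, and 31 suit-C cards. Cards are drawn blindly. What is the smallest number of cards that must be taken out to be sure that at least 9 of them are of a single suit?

65

An adversary could hand out at most 8 cards per suit (suit-W, suit-Z run out sooner): 8 + 8 + 7 + 8 + 8 + 8 + 1 + 8 + 8 = 64 cards and still no suit has 9.
One more card lands in a suit already at 8, so 65 draws are enough and 64 are not.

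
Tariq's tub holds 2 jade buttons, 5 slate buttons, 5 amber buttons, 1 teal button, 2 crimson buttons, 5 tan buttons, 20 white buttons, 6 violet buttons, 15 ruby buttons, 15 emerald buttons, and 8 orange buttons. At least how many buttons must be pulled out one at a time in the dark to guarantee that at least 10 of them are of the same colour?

62

Put each drawn button into a box by colour. The largest draw with every box below 10 takes min(count, 9) from each colour; colours with fewer than 9 contribute all they have.
Σ min(cᵢ, 9) = 2 + 5 + 5 + 1 + 2 + 5 + 9 + 6 + 9 + 9 + 8 = 61.
Draw number 61 + 1 = 62 must push one box to 10.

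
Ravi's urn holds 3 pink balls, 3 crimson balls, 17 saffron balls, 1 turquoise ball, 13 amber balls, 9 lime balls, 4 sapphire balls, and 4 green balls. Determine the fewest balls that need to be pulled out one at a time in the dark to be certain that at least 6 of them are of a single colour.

By pigeonhole, the 8 colours are the holes; the balls drawn are the pigeons.
To avoid 6 of any one colour, the worst case takes at most 5 of each colour, or every ball of a colour that has fewer than 5.
That gives 3 + 3 + 5 + 1 + 5 + 5 + 4 + 4 = 30 balls with no colour reaching 6.
The next ball forces some colour to 6, so 30 + 1 = 31.

31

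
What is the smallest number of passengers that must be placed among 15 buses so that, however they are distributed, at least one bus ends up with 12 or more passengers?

With 165 passengers one could put exactly 11 in each of the 15 buses, and no bus would reach 12.
One more passenger must land in a bus that already has 11, giving it 12.
So 15 × 11 + 1 = 166 passengers are required.

166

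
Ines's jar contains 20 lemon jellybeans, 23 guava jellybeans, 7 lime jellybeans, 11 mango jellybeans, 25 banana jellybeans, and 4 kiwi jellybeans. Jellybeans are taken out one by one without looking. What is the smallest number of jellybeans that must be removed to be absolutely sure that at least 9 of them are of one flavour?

By pigeonhole, the 6 flavours are the holes; the jellybeans drawn are the pigeons.
To avoid 9 of any one flavour, the worst case takes at most 8 of each flavour, or every jellybean of a flavour that has fewer than 8.
That gives 8 + 8 + 7 + 8 + 8 + 4 = 43 jellybeans with no flavour reaching 9.
The next jellybean forces some flavour to 9, so 43 + 1 = 44.

44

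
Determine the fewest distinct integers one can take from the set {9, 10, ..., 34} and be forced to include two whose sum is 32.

20

Group the elements by complementary pair {x, 32−x}: {9,23}, {10,22}, {11,21}, …, giving 7 two-element pairs; the single value 16 (it cannot pair with itself since the integers are distinct); and 11 integers whose partner 32−x falls outside [9,34].
By pigeonhole, treating each of those 19 groups as a pigeonhole, one can pick one integer per group — 19 integers — with no two summing to 32.
The 20th integer lands in an occupied pair, forcing a sum of 32.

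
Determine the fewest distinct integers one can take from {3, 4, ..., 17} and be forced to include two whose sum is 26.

Two chosen integers sum to 26 exactly when both halves of some pair {x, 26−x} with 9 ≤ x ≤ 26−x ≤ 17 are chosen — 4 such pairs.
The remaining 7 elements (those with no distinct partner in range) can never complete a 26-sum, so the worst case takes all of them and one from each pair: 7 + 4 = 11.
By the pigeonhole principle, the 12th integer has to be the second member of some pair, so 11 + 1 = 12.

12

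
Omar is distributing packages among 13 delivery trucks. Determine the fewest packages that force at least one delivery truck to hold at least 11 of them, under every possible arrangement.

With 130 packages one could put exactly 10 in each of the 13 delivery trucks, and no delivery truck would reach 11.
One more package must land in a delivery truck that already has 10, giving it 11.
So 13 × 10 + 1 = 131 packages are required.

131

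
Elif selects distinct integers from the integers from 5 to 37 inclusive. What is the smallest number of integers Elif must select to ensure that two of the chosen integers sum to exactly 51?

Two chosen integers sum to 51 exactly when both halves of some pair {x, 51−x} with 14 ≤ x ≤ 51−x ≤ 37 are chosen — 12 such pairs.
The remaining 9 elements (those with no distinct partner in range) can never complete a 51-sum, so the worst case takes all of them and one from each pair: 9 + 12 = 21.
By pigeonhole, the 22nd integer has to be the second member of some pair, so 21 + 1 = 22.

22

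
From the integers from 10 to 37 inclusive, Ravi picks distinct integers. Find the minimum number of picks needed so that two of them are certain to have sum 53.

18

Two chosen integers sum to 53 exactly when both halves of some pair {x, 53−x} with 16 ≤ x ≤ 53−x ≤ 37 are chosen — 11 such pairs.
The remaining 6 elements (those with no distinct partner in range) can never complete a 53-sum, so the worst case takes all of them and one from each pair: 6 + 11 = 17.
The 18th integer has to be the second member of some pair, so 17 + 1 = 18.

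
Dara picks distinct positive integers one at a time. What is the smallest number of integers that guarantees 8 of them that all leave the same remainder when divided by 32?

225

By the pigeonhole principle, the 32 residue classes mod 32 are the pigeonholes.
With 224 integers one could put 7 in each residue class and have no class reach 8.
The 225th integer pushes some class to 8, so 32·7 + 1 = 225.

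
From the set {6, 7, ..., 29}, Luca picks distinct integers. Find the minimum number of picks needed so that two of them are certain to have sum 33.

Group the elements by complementary pair {x, 33−x}: {6,27}, {7,26}, {8,25}, …, giving 11 two-element pairs and 2 integers whose partner 33−x falls outside [6,29].
By the pigeonhole principle, treating each of those 13 groups as a pigeonhole, one can pick one integer per group — 13 integers — with no two summing to 33.
The 14th integer lands in an occupied pair, forcing a sum of 33.

14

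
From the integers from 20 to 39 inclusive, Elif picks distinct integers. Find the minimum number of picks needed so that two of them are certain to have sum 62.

13

Two chosen integers sum to 62 exactly when both halves of some pair {x, 62−x} with 23 ≤ x ≤ 62−x ≤ 39 are chosen — 8 such pairs.
The remaining 4 elements (those with no distinct partner in range) can never complete a 62-sum, so the worst case takes all of them and one from each pair: 4 + 8 = 12.
By the pigeonhole principle, the 13th integer has to be the second member of some pair, so 12 + 1 = 13.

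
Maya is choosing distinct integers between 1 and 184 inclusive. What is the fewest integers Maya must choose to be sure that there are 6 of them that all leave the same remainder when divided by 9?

By pigeonhole, the 9 residue classes mod 9 are the pigeonholes.
With 45 integers one could put 5 in each residue class and have no class reach 6.
The 46th integer pushes some class to 6, so 9·5 + 1 = 46.

46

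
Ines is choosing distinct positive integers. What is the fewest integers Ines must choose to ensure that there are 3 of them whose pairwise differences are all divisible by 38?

77

Integers whose pairwise differences are multiples of 38 are exactly those sharing a remainder mod 38. The 38 residue classes mod 38 are the pigeonholes.
With 76 integers one could put 2 in each residue class and have no class reach 3.
The 77th integer pushes some class to 3, so 38·2 + 1 = 77.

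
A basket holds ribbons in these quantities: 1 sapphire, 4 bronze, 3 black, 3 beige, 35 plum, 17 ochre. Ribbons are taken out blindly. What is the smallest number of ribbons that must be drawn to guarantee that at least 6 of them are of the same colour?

22

Pigeonhole: the 6 colours are the holes; the ribbons drawn are the pigeons.
To avoid 6 of any one colour, the worst case takes at most 5 of each colour, or every ribbon of a colour that has fewer than 5.
That gives 1 + 4 + 3 + 3 + 5 + 5 = 21 ribbons with no colour reaching 6.
The next ribbon forces some colour to 6, so 21 + 1 = 22.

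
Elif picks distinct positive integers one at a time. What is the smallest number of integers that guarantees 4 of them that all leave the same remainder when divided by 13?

40

Pigeonhole: the 13 residue classes mod 13 are the pigeonholes.
With 39 integers one could put 3 in each residue class and have no class reach 4.
The 40th integer pushes some class to 4, so 13·3 + 1 = 40.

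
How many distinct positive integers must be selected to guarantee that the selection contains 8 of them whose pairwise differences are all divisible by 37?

260

Integers whose pairwise differences are multiples of 37 are exactly those sharing a remainder mod 37. The 37 residue classes mod 37 are the pigeonholes.
With 259 integers one could put 7 in each residue class and have no class reach 8.
The 260th integer pushes some class to 8, so 37·7 + 1 = 260.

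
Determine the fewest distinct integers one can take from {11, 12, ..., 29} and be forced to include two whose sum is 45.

Group the elements by complementary pair {x, 45−x}: {16,29}, {17,28}, {18,27}, …, giving 7 two-element pairs and 5 integers whose partner 45−x falls outside [11,29].
Treating each of those 12 groups as a pigeonhole, one can pick one integer per group — 12 integers — with no two summing to 45.
The 13th integer lands in an occupied pair, forcing a sum of 45.

13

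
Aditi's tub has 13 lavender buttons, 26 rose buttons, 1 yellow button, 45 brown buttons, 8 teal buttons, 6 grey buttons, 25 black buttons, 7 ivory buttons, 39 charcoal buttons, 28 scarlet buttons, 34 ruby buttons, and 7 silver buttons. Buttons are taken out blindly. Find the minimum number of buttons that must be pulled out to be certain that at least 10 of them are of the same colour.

An adversary could hand out at most 9 buttons per colour (5 colours run out sooner): 9 + 9 + 1 + 9 + 8 + 6 + 9 + 7 + 9 + 9 + 9 + 7 = 92 buttons and still no colour has 10.
By the pigeonhole principle, one more button lands in a colour already at 9, so 93 draws are enough and 92 are not.

93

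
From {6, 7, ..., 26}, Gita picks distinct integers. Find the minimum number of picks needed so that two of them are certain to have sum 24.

16

Two chosen integers sum to 24 exactly when both halves of some pair {x, 24−x} with 6 ≤ x ≤ 24−x ≤ 18 are chosen — 6 such pairs.
The remaining 9 elements (those with no distinct partner in range) can never complete a 24-sum, so the worst case takes all of them and one from each pair: 9 + 6 = 15.
The 16th integer has to be the second member of some pair, so 15 + 1 = 16.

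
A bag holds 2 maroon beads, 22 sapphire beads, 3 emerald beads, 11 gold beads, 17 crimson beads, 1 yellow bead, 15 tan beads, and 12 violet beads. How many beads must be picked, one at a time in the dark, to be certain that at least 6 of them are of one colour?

32

The 8 colours are the holes; the beads drawn are the pigeons.
To avoid 6 of any one colour, the worst case takes at most 5 of each colour, or every bead of a colour that has fewer than 5.
That gives 2 + 5 + 3 + 5 + 5 + 1 + 5 + 5 = 31 beads with no colour reaching 6.
The next bead forces some colour to 6, so 31 + 1 = 32.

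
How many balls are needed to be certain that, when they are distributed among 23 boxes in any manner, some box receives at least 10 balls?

208

With 207 balls one could put exactly 9 in each of the 23 boxes, and no box would reach 10.
One more ball must land in a box that already has 9, giving it 10.
So 23 × 9 + 1 = 208 balls are required.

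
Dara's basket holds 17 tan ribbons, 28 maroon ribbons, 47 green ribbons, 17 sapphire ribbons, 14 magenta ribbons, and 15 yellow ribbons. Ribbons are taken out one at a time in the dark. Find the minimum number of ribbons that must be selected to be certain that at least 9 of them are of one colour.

Pigeonhole: the 6 colours are the holes; the ribbons drawn are the pigeons.
To avoid 9 of any one colour, the worst case takes at most 8 of each colour.
That gives 8 + 8 + 8 + 8 + 8 + 8 = 48 ribbons with no colour reaching 9.
The next ribbon forces some colour to 9, so 48 + 1 = 49.

49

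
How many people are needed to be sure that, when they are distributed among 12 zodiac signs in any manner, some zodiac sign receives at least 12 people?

133

With 132 people one could put exactly 11 in each of the 12 zodiac signs, and no zodiac sign would reach 12.
By the pigeonhole principle, one more person must land in a zodiac sign that already has 11, giving it 12.
So 12 × 11 + 1 = 133 people are required.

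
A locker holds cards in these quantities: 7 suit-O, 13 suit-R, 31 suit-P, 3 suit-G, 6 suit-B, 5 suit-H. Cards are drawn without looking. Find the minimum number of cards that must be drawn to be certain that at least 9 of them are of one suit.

The 6 suits are the holes; the cards drawn are the pigeons.
To avoid 9 of any one suit, the worst case takes at most 8 of each suit, or every card of a suit that has fewer than 8.
That gives 7 + 8 + 8 + 3 + 6 + 5 = 37 cards with no suit reaching 9.
The next card forces some suit to 9, so 37 + 1 = 38.

38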